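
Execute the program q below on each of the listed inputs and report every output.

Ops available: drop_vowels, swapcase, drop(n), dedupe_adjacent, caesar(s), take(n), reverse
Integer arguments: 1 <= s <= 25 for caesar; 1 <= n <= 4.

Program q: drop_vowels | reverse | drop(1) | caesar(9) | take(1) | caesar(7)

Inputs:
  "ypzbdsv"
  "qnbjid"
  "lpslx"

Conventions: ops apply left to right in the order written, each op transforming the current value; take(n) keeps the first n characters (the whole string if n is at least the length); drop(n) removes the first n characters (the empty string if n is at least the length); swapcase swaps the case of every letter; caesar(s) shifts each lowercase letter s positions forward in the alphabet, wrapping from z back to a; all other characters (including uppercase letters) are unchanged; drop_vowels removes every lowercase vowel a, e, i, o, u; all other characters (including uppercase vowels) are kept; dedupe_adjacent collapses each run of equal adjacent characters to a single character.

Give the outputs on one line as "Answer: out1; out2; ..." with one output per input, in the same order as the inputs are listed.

"i"; "z"; "b"

Execution, op by op:
  "ypzbdsv" -> "ypzbdsv" -> "vsdbzpy" -> "sdbzpy" -> "bmkiyh" -> "b" -> "i"
  "qnbjid" -> "qnbjd" -> "djbnq" -> "jbnq" -> "skwz" -> "s" -> "z"
  "lpslx" -> "lpslx" -> "xlspl" -> "lspl" -> "ubyu" -> "u" -> "b"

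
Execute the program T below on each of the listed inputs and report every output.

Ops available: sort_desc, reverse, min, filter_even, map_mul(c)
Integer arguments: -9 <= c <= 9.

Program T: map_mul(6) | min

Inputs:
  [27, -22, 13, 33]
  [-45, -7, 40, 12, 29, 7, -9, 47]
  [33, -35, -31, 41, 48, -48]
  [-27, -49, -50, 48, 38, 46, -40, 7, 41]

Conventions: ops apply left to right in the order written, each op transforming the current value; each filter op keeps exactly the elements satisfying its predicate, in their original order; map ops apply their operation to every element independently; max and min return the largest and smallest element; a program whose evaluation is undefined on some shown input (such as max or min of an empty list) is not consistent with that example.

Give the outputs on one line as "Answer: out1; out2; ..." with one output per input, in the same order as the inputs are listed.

Execution, op by op:
  [27, -22, 13, 33] -> [162, -132, 78, 198] -> -132
  [-45, -7, 40, 12, 29, 7, -9, 47] -> [-270, -42, 240, 72, 174, 42, -54, 282] -> -270
  [33, -35, -31, 41, 48, -48] -> [198, -210, -186, 246, 288, -288] -> -288
  [-27, -49, -50, 48, 38, 46, -40, 7, 41] -> [-162, -294, -300, 288, 228, 276, -240, 42, 246] -> -300

-132; -270; -288; -300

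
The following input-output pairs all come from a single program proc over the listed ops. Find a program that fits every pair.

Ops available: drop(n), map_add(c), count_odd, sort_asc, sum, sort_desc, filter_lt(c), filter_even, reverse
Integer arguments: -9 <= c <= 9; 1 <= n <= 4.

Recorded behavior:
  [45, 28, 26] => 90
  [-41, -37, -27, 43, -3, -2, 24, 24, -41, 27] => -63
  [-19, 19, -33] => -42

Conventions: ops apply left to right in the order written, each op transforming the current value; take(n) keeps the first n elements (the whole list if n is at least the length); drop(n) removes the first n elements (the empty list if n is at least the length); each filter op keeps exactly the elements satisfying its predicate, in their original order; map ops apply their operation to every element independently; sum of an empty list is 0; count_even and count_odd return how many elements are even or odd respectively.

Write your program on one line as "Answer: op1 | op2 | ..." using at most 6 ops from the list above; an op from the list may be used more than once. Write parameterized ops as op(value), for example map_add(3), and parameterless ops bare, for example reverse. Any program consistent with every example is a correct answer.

sort_desc | map_add(-6) | reverse | map_add(3) | sum

Check, running the answer program on each example:
  [45, 28, 26] -> [45, 28, 26] -> [39, 22, 20] -> [20, 22, 39] -> [23, 25, 42] -> 90
  [-41, -37, -27, 43, -3, -2, 24, 24, -41, 27] -> [43, 27, 24, 24, -2, -3, -27, -37, -41, -41] -> [37, 21, 18, 18, -8, -9, -33, -43, -47, -47] -> [-47, -47, -43, -33, -9, -8, 18, 18, 21, 37] -> [-44, -44, -40, -30, -6, -5, 21, 21, 24, 40] -> -63
  [-19, 19, -33] -> [19, -19, -33] -> [13, -25, -39] -> [-39, -25, 13] -> [-36, -22, 16] -> -42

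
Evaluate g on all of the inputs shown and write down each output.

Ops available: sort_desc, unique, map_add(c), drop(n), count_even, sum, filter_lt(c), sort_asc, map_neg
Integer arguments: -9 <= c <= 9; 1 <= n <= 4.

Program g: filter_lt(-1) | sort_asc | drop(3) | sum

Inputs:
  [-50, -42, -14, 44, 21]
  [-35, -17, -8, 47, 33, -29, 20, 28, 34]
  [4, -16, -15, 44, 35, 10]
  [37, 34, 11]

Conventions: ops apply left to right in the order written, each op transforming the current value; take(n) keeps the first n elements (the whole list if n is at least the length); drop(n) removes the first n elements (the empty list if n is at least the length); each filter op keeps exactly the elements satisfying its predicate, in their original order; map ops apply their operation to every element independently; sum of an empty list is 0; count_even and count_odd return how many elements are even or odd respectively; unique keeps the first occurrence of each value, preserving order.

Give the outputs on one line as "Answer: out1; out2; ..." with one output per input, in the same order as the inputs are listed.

Execution, op by op:
  [-50, -42, -14, 44, 21] -> [-50, -42, -14] -> [-50, -42, -14] -> [] -> 0
  [-35, -17, -8, 47, 33, -29, 20, 28, 34] -> [-35, -17, -8, -29] -> [-35, -29, -17, -8] -> [-8] -> -8
  [4, -16, -15, 44, 35, 10] -> [-16, -15] -> [-16, -15] -> [] -> 0
  [37, 34, 11] -> [] -> [] -> [] -> 0

0; -8; 0; 0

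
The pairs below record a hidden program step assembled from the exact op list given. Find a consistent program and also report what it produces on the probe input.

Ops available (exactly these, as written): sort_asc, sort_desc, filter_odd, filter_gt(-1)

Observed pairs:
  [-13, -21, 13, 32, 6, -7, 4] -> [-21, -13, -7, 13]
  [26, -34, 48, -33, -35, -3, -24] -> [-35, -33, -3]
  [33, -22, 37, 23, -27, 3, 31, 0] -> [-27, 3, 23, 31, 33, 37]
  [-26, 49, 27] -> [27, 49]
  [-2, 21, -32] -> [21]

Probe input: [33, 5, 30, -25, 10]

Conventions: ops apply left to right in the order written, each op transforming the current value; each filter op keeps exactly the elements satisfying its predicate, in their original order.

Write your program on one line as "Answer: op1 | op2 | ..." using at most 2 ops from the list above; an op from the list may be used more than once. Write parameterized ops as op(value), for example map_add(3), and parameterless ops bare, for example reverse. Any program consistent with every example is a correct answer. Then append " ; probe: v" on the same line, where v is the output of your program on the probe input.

sort_asc | filter_odd ; probe: [-25, 5, 33]

Check, running the answer program on each example:
  [-13, -21, 13, 32, 6, -7, 4] -> [-21, -13, -7, 4, 6, 13, 32] -> [-21, -13, -7, 13]
  [26, -34, 48, -33, -35, -3, -24] -> [-35, -34, -33, -24, -3, 26, 48] -> [-35, -33, -3]
  [33, -22, 37, 23, -27, 3, 31, 0] -> [-27, -22, 0, 3, 23, 31, 33, 37] -> [-27, 3, 23, 31, 33, 37]
  [-26, 49, 27] -> [-26, 27, 49] -> [27, 49]
  [-2, 21, -32] -> [-32, -2, 21] -> [21]
  probe: [33, 5, 30, -25, 10] -> [-25, 5, 10, 30, 33] -> [-25, 5, 33]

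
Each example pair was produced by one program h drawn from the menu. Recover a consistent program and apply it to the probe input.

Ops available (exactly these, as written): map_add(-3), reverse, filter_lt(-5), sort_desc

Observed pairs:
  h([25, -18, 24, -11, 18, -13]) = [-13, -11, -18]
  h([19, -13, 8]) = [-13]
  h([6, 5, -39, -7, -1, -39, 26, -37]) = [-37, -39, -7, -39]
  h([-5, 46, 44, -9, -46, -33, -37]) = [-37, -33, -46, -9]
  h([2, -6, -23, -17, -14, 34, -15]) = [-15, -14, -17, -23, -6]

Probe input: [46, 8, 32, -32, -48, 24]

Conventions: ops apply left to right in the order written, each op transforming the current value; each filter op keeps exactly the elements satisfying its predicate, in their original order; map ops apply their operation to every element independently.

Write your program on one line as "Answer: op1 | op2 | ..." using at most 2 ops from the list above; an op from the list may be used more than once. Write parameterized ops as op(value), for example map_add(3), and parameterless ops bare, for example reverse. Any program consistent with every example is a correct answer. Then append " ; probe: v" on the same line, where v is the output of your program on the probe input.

filter_lt(-5) | reverse ; probe: [-48, -32]

Check, running the answer program on each example:
  [25, -18, 24, -11, 18, -13] -> [-18, -11, -13] -> [-13, -11, -18]
  [19, -13, 8] -> [-13] -> [-13]
  [6, 5, -39, -7, -1, -39, 26, -37] -> [-39, -7, -39, -37] -> [-37, -39, -7, -39]
  [-5, 46, 44, -9, -46, -33, -37] -> [-9, -46, -33, -37] -> [-37, -33, -46, -9]
  [2, -6, -23, -17, -14, 34, -15] -> [-6, -23, -17, -14, -15] -> [-15, -14, -17, -23, -6]
  probe: [46, 8, 32, -32, -48, 24] -> [-32, -48] -> [-48, -32]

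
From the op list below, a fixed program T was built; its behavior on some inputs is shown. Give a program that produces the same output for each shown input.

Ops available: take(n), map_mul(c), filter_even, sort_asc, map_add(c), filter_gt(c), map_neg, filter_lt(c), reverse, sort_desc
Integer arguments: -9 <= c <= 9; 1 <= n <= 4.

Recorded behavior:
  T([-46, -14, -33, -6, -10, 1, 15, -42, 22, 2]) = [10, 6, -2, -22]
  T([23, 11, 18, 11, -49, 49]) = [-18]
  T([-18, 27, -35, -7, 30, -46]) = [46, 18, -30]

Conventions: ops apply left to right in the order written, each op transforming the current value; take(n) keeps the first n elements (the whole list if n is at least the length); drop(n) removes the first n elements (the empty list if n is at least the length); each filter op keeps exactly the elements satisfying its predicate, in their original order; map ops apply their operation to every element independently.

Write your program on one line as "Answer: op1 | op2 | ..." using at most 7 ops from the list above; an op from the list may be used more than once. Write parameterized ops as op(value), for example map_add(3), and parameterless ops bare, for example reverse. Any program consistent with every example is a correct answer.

reverse | filter_even | sort_desc | take(4) | map_neg | reverse

Check, running the answer program on each example:
  [-46, -14, -33, -6, -10, 1, 15, -42, 22, 2] -> [2, 22, -42, 15, 1, -10, -6, -33, -14, -46] -> [2, 22, -42, -10, -6, -14, -46] -> [22, 2, -6, -10, -14, -42, -46] -> [22, 2, -6, -10] -> [-22, -2, 6, 10] -> [10, 6, -2, -22]
  [23, 11, 18, 11, -49, 49] -> [49, -49, 11, 18, 11, 23] -> [18] -> [18] -> [18] -> [-18] -> [-18]
  [-18, 27, -35, -7, 30, -46] -> [-46, 30, -7, -35, 27, -18] -> [-46, 30, -18] -> [30, -18, -46] -> [30, -18, -46] -> [-30, 18, 46] -> [46, 18, -30]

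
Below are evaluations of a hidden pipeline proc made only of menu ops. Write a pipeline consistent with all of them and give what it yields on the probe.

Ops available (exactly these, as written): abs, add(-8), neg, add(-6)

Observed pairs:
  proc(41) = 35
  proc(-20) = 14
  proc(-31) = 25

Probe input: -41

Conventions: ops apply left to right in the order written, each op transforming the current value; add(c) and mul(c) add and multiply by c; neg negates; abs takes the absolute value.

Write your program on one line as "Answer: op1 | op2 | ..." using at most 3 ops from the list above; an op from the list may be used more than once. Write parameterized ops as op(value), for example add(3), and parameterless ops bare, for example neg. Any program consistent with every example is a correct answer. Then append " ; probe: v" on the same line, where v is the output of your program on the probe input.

abs | add(-6) ; probe: 35

Check, running the answer program on each example:
  41 -> 41 -> 35
  -20 -> 20 -> 14
  -31 -> 31 -> 25
  probe: -41 -> 41 -> 35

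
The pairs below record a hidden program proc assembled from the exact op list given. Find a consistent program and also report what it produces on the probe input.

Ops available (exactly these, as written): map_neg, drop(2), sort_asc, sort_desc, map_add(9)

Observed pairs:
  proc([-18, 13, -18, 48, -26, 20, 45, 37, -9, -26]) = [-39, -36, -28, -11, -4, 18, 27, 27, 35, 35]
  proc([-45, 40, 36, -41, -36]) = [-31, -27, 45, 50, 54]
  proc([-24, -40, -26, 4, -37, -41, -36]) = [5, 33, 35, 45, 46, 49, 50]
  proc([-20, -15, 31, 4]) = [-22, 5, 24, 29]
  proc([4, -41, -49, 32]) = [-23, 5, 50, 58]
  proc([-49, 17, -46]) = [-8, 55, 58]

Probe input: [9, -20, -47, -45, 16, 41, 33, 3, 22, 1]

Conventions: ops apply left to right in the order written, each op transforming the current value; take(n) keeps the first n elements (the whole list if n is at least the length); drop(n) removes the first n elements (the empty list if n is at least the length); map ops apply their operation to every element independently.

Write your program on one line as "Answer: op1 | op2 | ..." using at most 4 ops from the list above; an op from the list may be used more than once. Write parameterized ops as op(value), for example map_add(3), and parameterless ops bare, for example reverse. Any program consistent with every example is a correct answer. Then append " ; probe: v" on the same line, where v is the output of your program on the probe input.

map_neg | map_add(9) | sort_asc ; probe: [-32, -24, -13, -7, 0, 6, 8, 29, 54, 56]

Check, running the answer program on each example:
  [-18, 13, -18, 48, -26, 20, 45, 37, -9, -26] -> [18, -13, 18, -48, 26, -20, -45, -37, 9, 26] -> [27, -4, 27, -39, 35, -11, -36, -28, 18, 35] -> [-39, -36, -28, -11, -4, 18, 27, 27, 35, 35]
  [-45, 40, 36, -41, -36] -> [45, -40, -36, 41, 36] -> [54, -31, -27, 50, 45] -> [-31, -27, 45, 50, 54]
  [-24, -40, -26, 4, -37, -41, -36] -> [24, 40, 26, -4, 37, 41, 36] -> [33, 49, 35, 5, 46, 50, 45] -> [5, 33, 35, 45, 46, 49, 50]
  [-20, -15, 31, 4] -> [20, 15, -31, -4] -> [29, 24, -22, 5] -> [-22, 5, 24, 29]
  [4, -41, -49, 32] -> [-4, 41, 49, -32] -> [5, 50, 58, -23] -> [-23, 5, 50, 58]
  [-49, 17, -46] -> [49, -17, 46] -> [58, -8, 55] -> [-8, 55, 58]
  probe: [9, -20, -47, -45, 16, 41, 33, 3, 22, 1] -> [-9, 20, 47, 45, -16, -41, -33, -3, -22, -1] -> [0, 29, 56, 54, -7, -32, -24, 6, -13, 8] -> [-32, -24, -13, -7, 0, 6, 8, 29, 54, 56]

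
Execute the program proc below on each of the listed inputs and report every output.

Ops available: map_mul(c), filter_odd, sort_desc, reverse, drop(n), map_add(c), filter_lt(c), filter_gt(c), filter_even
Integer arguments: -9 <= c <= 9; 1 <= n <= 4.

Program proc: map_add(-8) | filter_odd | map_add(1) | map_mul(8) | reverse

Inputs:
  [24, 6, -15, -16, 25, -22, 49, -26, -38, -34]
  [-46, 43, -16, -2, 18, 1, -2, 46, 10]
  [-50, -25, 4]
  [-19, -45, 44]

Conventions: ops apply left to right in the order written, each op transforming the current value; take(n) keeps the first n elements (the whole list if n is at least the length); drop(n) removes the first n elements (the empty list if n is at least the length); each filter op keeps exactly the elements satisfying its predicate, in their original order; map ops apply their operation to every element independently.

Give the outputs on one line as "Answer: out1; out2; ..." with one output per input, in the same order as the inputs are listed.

[336, 144, -176]; [-48, 288]; [-256]; [-416, -208]

Execution, op by op:
  [24, 6, -15, -16, 25, -22, 49, -26, -38, -34] -> [16, -2, -23, -24, 17, -30, 41, -34, -46, -42] -> [-23, 17, 41] -> [-22, 18, 42] -> [-176, 144, 336] -> [336, 144, -176]
  [-46, 43, -16, -2, 18, 1, -2, 46, 10] -> [-54, 35, -24, -10, 10, -7, -10, 38, 2] -> [35, -7] -> [36, -6] -> [288, -48] -> [-48, 288]
  [-50, -25, 4] -> [-58, -33, -4] -> [-33] -> [-32] -> [-256] -> [-256]
  [-19, -45, 44] -> [-27, -53, 36] -> [-27, -53] -> [-26, -52] -> [-208, -416] -> [-416, -208]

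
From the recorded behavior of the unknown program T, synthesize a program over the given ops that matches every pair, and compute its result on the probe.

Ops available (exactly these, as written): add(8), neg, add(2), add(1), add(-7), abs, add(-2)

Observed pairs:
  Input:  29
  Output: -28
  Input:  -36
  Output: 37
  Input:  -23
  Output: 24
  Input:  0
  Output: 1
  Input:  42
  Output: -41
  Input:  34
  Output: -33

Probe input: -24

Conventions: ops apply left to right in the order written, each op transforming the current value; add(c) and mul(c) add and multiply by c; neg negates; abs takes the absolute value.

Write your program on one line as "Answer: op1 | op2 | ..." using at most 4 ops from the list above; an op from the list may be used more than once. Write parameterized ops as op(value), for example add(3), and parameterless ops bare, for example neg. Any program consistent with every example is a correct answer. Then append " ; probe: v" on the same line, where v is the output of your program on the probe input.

add(1) | neg | add(2) ; probe: 25

Check, running the answer program on each example:
  29 -> 30 -> -30 -> -28
  -36 -> -35 -> 35 -> 37
  -23 -> -22 -> 22 -> 24
  0 -> 1 -> -1 -> 1
  42 -> 43 -> -43 -> -41
  34 -> 35 -> -35 -> -33
  probe: -24 -> -23 -> 23 -> 25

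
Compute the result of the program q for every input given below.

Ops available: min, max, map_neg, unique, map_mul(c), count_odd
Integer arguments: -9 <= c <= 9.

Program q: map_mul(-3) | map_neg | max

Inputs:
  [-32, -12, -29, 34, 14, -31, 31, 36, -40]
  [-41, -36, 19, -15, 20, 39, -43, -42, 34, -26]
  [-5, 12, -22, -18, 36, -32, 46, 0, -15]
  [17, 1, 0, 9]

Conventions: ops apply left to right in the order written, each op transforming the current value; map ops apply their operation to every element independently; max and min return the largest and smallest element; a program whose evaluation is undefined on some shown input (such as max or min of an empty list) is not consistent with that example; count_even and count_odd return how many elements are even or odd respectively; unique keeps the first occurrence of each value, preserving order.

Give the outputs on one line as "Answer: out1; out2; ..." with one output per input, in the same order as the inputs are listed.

Execution, op by op:
  [-32, -12, -29, 34, 14, -31, 31, 36, -40] -> [96, 36, 87, -102, -42, 93, -93, -108, 120] -> [-96, -36, -87, 102, 42, -93, 93, 108, -120] -> 108
  [-41, -36, 19, -15, 20, 39, -43, -42, 34, -26] -> [123, 108, -57, 45, -60, -117, 129, 126, -102, 78] -> [-123, -108, 57, -45, 60, 117, -129, -126, 102, -78] -> 117
  [-5, 12, -22, -18, 36, -32, 46, 0, -15] -> [15, -36, 66, 54, -108, 96, -138, 0, 45] -> [-15, 36, -66, -54, 108, -96, 138, 0, -45] -> 138
  [17, 1, 0, 9] -> [-51, -3, 0, -27] -> [51, 3, 0, 27] -> 51

108; 117; 138; 51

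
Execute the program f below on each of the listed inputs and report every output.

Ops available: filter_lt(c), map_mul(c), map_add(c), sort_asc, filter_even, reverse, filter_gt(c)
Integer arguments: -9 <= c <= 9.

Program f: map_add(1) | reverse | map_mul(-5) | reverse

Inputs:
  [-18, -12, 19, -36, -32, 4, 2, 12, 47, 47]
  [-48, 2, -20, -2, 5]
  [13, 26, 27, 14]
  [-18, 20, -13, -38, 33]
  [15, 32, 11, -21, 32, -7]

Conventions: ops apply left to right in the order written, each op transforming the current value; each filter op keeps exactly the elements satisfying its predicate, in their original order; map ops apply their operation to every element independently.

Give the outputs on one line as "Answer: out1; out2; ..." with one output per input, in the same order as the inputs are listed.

Execution, op by op:
  [-18, -12, 19, -36, -32, 4, 2, 12, 47, 47] -> [-17, -11, 20, -35, -31, 5, 3, 13, 48, 48] -> [48, 48, 13, 3, 5, -31, -35, 20, -11, -17] -> [-240, -240, -65, -15, -25, 155, 175, -100, 55, 85] -> [85, 55, -100, 175, 155, -25, -15, -65, -240, -240]
  [-48, 2, -20, -2, 5] -> [-47, 3, -19, -1, 6] -> [6, -1, -19, 3, -47] -> [-30, 5, 95, -15, 235] -> [235, -15, 95, 5, -30]
  [13, 26, 27, 14] -> [14, 27, 28, 15] -> [15, 28, 27, 14] -> [-75, -140, -135, -70] -> [-70, -135, -140, -75]
  [-18, 20, -13, -38, 33] -> [-17, 21, -12, -37, 34] -> [34, -37, -12, 21, -17] -> [-170, 185, 60, -105, 85] -> [85, -105, 60, 185, -170]
  [15, 32, 11, -21, 32, -7] -> [16, 33, 12, -20, 33, -6] -> [-6, 33, -20, 12, 33, 16] -> [30, -165, 100, -60, -165, -80] -> [-80, -165, -60, 100, -165, 30]

[85, 55, -100, 175, 155, -25, -15, -65, -240, -240]; [235, -15, 95, 5, -30]; [-70, -135, -140, -75]; [85, -105, 60, 185, -170]; [-80, -165, -60, 100, -165, 30]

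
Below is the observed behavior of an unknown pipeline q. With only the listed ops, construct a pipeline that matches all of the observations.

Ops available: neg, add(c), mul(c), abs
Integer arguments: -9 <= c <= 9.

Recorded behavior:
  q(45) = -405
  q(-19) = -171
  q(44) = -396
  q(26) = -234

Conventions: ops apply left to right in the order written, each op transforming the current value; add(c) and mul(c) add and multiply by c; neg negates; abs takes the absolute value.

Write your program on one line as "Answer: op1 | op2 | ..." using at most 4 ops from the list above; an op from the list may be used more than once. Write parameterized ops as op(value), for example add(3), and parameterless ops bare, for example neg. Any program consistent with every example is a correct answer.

mul(9) | neg | abs | neg

Check, running the answer program on each example:
  45 -> 405 -> -405 -> 405 -> -405
  -19 -> -171 -> 171 -> 171 -> -171
  44 -> 396 -> -396 -> 396 -> -396
  26 -> 234 -> -234 -> 234 -> -234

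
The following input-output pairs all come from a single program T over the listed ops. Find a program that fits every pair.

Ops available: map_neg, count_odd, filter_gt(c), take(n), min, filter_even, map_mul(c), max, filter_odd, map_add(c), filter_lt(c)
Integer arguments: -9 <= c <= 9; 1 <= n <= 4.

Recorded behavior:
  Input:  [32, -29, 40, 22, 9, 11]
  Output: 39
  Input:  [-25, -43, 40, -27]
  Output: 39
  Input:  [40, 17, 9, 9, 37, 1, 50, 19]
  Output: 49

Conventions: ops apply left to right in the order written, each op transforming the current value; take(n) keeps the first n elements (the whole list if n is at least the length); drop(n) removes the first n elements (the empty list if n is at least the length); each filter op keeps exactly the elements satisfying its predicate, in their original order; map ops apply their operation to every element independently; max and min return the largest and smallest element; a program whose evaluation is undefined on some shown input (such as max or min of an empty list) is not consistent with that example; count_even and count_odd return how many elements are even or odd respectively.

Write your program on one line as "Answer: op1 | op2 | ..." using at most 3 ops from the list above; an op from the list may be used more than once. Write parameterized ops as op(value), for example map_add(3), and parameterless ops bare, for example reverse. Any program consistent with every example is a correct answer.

map_add(-4) | map_add(3) | max

Check, running the answer program on each example:
  [32, -29, 40, 22, 9, 11] -> [28, -33, 36, 18, 5, 7] -> [31, -30, 39, 21, 8, 10] -> 39
  [-25, -43, 40, -27] -> [-29, -47, 36, -31] -> [-26, -44, 39, -28] -> 39
  [40, 17, 9, 9, 37, 1, 50, 19] -> [36, 13, 5, 5, 33, -3, 46, 15] -> [39, 16, 8, 8, 36, 0, 49, 18] -> 49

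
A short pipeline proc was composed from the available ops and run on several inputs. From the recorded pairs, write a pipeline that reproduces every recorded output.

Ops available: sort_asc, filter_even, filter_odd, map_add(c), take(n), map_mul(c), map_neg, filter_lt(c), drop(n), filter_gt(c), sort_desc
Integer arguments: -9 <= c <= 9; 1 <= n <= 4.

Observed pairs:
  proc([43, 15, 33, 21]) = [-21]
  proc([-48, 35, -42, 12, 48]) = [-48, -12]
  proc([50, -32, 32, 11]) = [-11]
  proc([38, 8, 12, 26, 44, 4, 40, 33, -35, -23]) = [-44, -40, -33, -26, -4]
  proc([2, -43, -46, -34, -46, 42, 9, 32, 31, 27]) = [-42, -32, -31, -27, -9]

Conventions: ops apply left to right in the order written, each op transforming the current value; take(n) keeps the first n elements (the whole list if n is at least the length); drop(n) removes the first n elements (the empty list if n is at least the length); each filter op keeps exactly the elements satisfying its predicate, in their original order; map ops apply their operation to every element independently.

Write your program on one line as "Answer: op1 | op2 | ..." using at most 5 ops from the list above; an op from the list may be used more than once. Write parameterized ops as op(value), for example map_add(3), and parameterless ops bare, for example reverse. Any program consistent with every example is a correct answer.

drop(3) | filter_gt(-7) | sort_asc | map_neg | sort_asc

Check, running the answer program on each example:
  [43, 15, 33, 21] -> [21] -> [21] -> [21] -> [-21] -> [-21]
  [-48, 35, -42, 12, 48] -> [12, 48] -> [12, 48] -> [12, 48] -> [-12, -48] -> [-48, -12]
  [50, -32, 32, 11] -> [11] -> [11] -> [11] -> [-11] -> [-11]
  [38, 8, 12, 26, 44, 4, 40, 33, -35, -23] -> [26, 44, 4, 40, 33, -35, -23] -> [26, 44, 4, 40, 33] -> [4, 26, 33, 40, 44] -> [-4, -26, -33, -40, -44] -> [-44, -40, -33, -26, -4]
  [2, -43, -46, -34, -46, 42, 9, 32, 31, 27] -> [-34, -46, 42, 9, 32, 31, 27] -> [42, 9, 32, 31, 27] -> [9, 27, 31, 32, 42] -> [-9, -27, -31, -32, -42] -> [-42, -32, -31, -27, -9]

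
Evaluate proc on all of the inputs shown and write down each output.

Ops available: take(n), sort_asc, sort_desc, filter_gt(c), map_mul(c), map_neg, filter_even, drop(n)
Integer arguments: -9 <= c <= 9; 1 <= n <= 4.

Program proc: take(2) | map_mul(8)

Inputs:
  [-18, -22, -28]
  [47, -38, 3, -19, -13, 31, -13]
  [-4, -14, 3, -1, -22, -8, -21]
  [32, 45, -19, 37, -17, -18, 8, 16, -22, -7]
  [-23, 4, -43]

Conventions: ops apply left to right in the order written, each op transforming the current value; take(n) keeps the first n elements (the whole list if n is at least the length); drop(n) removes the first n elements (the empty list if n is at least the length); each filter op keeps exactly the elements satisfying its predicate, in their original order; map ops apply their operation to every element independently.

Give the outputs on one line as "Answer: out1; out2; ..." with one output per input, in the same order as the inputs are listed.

Execution, op by op:
  [-18, -22, -28] -> [-18, -22] -> [-144, -176]
  [47, -38, 3, -19, -13, 31, -13] -> [47, -38] -> [376, -304]
  [-4, -14, 3, -1, -22, -8, -21] -> [-4, -14] -> [-32, -112]
  [32, 45, -19, 37, -17, -18, 8, 16, -22, -7] -> [32, 45] -> [256, 360]
  [-23, 4, -43] -> [-23, 4] -> [-184, 32]

[-144, -176]; [376, -304]; [-32, -112]; [256, 360]; [-184, 32]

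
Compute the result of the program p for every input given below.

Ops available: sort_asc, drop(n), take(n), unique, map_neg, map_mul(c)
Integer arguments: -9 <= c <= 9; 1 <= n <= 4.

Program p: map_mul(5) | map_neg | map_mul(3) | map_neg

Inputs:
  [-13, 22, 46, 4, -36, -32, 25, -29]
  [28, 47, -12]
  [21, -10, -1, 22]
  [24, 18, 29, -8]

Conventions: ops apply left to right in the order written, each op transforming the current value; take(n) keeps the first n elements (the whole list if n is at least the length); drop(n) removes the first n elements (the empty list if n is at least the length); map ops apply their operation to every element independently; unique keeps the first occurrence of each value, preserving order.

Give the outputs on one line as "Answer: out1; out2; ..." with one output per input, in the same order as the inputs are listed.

Execution, op by op:
  [-13, 22, 46, 4, -36, -32, 25, -29] -> [-65, 110, 230, 20, -180, -160, 125, -145] -> [65, -110, -230, -20, 180, 160, -125, 145] -> [195, -330, -690, -60, 540, 480, -375, 435] -> [-195, 330, 690, 60, -540, -480, 375, -435]
  [28, 47, -12] -> [140, 235, -60] -> [-140, -235, 60] -> [-420, -705, 180] -> [420, 705, -180]
  [21, -10, -1, 22] -> [105, -50, -5, 110] -> [-105, 50, 5, -110] -> [-315, 150, 15, -330] -> [315, -150, -15, 330]
  [24, 18, 29, -8] -> [120, 90, 145, -40] -> [-120, -90, -145, 40] -> [-360, -270, -435, 120] -> [360, 270, 435, -120]

[-195, 330, 690, 60, -540, -480, 375, -435]; [420, 705, -180]; [315, -150, -15, 330]; [360, 270, 435, -120]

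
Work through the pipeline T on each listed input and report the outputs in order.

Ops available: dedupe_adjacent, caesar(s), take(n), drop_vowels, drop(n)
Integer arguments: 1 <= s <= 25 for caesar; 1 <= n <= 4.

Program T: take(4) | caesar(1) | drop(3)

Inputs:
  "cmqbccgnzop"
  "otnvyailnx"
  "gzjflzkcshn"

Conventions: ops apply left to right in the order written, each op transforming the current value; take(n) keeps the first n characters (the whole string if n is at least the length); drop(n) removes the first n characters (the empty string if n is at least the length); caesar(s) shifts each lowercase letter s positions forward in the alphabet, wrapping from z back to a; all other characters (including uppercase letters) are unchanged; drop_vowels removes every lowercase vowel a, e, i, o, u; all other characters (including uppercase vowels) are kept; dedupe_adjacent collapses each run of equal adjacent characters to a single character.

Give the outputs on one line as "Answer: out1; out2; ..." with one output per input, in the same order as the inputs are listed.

"c"; "w"; "g"

Execution, op by op:
  "cmqbccgnzop" -> "cmqb" -> "dnrc" -> "c"
  "otnvyailnx" -> "otnv" -> "puow" -> "w"
  "gzjflzkcshn" -> "gzjf" -> "hakg" -> "g"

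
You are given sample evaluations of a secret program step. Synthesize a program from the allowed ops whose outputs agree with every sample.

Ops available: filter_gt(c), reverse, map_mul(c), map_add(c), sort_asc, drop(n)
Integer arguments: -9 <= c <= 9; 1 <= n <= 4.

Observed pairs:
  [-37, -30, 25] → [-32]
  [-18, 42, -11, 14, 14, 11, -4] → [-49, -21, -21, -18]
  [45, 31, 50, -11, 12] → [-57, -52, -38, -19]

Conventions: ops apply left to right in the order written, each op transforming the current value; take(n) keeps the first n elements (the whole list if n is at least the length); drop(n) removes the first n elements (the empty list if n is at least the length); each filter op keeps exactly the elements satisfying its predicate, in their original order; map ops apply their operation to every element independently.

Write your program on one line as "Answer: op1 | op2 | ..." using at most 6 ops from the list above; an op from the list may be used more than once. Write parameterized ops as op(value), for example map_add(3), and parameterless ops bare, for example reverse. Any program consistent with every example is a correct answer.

filter_gt(9) | map_add(1) | sort_asc | map_mul(-1) | reverse | map_add(-6)

Check, running the answer program on each example:
  [-37, -30, 25] -> [25] -> [26] -> [26] -> [-26] -> [-26] -> [-32]
  [-18, 42, -11, 14, 14, 11, -4] -> [42, 14, 14, 11] -> [43, 15, 15, 12] -> [12, 15, 15, 43] -> [-12, -15, -15, -43] -> [-43, -15, -15, -12] -> [-49, -21, -21, -18]
  [45, 31, 50, -11, 12] -> [45, 31, 50, 12] -> [46, 32, 51, 13] -> [13, 32, 46, 51] -> [-13, -32, -46, -51] -> [-51, -46, -32, -13] -> [-57, -52, -38, -19]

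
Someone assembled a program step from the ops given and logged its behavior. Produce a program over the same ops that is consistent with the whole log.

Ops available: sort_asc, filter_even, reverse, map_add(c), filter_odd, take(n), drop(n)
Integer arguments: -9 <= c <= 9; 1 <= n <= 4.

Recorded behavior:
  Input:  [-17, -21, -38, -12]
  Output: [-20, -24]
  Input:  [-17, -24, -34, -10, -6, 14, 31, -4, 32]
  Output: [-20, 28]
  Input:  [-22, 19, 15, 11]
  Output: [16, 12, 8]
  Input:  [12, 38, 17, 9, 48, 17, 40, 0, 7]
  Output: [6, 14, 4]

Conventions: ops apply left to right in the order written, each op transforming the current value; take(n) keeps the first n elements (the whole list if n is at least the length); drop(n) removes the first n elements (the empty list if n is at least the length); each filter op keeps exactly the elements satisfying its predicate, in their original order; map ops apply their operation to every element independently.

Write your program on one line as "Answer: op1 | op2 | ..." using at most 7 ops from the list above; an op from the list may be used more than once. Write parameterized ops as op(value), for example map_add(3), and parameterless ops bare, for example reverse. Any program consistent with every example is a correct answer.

reverse | filter_odd | map_add(-4) | take(3) | map_add(1) | reverse

Check, running the answer program on each example:
  [-17, -21, -38, -12] -> [-12, -38, -21, -17] -> [-21, -17] -> [-25, -21] -> [-25, -21] -> [-24, -20] -> [-20, -24]
  [-17, -24, -34, -10, -6, 14, 31, -4, 32] -> [32, -4, 31, 14, -6, -10, -34, -24, -17] -> [31, -17] -> [27, -21] -> [27, -21] -> [28, -20] -> [-20, 28]
  [-22, 19, 15, 11] -> [11, 15, 19, -22] -> [11, 15, 19] -> [7, 11, 15] -> [7, 11, 15] -> [8, 12, 16] -> [16, 12, 8]
  [12, 38, 17, 9, 48, 17, 40, 0, 7] -> [7, 0, 40, 17, 48, 9, 17, 38, 12] -> [7, 17, 9, 17] -> [3, 13, 5, 13] -> [3, 13, 5] -> [4, 14, 6] -> [6, 14, 4]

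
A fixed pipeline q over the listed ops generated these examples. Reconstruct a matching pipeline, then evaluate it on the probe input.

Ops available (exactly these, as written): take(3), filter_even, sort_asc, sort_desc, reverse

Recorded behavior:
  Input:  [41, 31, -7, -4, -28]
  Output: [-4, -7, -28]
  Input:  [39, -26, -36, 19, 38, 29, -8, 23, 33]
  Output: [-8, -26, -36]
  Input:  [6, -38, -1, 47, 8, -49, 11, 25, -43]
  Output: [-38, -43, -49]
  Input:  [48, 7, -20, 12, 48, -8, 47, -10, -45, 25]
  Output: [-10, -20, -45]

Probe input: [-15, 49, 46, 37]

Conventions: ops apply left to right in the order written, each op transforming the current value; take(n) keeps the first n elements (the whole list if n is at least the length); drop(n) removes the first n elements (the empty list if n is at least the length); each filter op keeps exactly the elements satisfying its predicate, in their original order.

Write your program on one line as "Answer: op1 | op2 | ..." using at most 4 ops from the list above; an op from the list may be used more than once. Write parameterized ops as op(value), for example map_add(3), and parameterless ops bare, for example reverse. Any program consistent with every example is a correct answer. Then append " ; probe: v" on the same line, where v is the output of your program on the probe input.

sort_asc | take(3) | reverse ; probe: [46, 37, -15]

Check, running the answer program on each example:
  [41, 31, -7, -4, -28] -> [-28, -7, -4, 31, 41] -> [-28, -7, -4] -> [-4, -7, -28]
  [39, -26, -36, 19, 38, 29, -8, 23, 33] -> [-36, -26, -8, 19, 23, 29, 33, 38, 39] -> [-36, -26, -8] -> [-8, -26, -36]
  [6, -38, -1, 47, 8, -49, 11, 25, -43] -> [-49, -43, -38, -1, 6, 8, 11, 25, 47] -> [-49, -43, -38] -> [-38, -43, -49]
  [48, 7, -20, 12, 48, -8, 47, -10, -45, 25] -> [-45, -20, -10, -8, 7, 12, 25, 47, 48, 48] -> [-45, -20, -10] -> [-10, -20, -45]
  probe: [-15, 49, 46, 37] -> [-15, 37, 46, 49] -> [-15, 37, 46] -> [46, 37, -15]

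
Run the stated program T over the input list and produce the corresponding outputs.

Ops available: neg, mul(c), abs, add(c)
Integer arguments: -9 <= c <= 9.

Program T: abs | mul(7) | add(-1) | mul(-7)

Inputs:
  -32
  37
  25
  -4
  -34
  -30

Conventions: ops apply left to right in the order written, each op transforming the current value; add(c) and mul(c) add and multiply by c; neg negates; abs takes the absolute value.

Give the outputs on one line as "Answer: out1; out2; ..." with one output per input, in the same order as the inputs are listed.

Execution, op by op:
  -32 -> 32 -> 224 -> 223 -> -1561
  37 -> 37 -> 259 -> 258 -> -1806
  25 -> 25 -> 175 -> 174 -> -1218
  -4 -> 4 -> 28 -> 27 -> -189
  -34 -> 34 -> 238 -> 237 -> -1659
  -30 -> 30 -> 210 -> 209 -> -1463

-1561; -1806; -1218; -189; -1659; -1463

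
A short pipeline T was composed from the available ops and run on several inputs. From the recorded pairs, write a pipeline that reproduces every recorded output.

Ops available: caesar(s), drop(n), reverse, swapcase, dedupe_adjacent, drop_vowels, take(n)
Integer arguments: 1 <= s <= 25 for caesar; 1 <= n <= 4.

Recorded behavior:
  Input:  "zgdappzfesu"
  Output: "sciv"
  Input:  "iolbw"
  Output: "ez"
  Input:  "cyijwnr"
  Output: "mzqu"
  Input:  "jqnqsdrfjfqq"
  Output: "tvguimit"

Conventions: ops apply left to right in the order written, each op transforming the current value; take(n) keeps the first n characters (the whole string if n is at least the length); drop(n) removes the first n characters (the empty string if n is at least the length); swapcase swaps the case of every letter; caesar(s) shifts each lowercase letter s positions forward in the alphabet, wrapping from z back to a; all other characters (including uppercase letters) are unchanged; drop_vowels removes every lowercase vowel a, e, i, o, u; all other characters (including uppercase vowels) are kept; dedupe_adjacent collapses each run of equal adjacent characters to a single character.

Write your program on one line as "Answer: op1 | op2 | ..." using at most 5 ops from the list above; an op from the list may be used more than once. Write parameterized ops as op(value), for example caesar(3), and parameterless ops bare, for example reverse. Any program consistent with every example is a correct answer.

drop(3) | drop_vowels | dedupe_adjacent | caesar(3)

Check, running the answer program on each example:
  "zgdappzfesu" -> "appzfesu" -> "ppzfs" -> "pzfs" -> "sciv"
  "iolbw" -> "bw" -> "bw" -> "bw" -> "ez"
  "cyijwnr" -> "jwnr" -> "jwnr" -> "jwnr" -> "mzqu"
  "jqnqsdrfjfqq" -> "qsdrfjfqq" -> "qsdrfjfqq" -> "qsdrfjfq" -> "tvguimit"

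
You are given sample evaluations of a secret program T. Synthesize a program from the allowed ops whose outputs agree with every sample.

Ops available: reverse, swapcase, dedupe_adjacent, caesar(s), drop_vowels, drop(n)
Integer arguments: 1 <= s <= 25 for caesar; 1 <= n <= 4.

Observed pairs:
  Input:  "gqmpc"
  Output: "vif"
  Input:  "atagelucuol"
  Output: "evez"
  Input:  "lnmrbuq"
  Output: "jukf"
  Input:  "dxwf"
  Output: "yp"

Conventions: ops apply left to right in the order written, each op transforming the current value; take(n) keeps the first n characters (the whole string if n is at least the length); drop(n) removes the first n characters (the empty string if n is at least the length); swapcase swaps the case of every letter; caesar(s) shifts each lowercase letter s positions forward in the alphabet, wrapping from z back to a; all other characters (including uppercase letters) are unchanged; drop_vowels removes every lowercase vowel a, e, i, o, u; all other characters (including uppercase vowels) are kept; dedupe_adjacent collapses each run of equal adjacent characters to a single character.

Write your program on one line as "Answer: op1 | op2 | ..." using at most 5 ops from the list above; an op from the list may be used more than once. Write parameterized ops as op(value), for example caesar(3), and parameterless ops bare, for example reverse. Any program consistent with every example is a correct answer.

drop(2) | drop_vowels | reverse | caesar(19)

Check, running the answer program on each example:
  "gqmpc" -> "mpc" -> "mpc" -> "cpm" -> "vif"
  "atagelucuol" -> "agelucuol" -> "glcl" -> "lclg" -> "evez"
  "lnmrbuq" -> "mrbuq" -> "mrbq" -> "qbrm" -> "jukf"
  "dxwf" -> "wf" -> "wf" -> "fw" -> "yp"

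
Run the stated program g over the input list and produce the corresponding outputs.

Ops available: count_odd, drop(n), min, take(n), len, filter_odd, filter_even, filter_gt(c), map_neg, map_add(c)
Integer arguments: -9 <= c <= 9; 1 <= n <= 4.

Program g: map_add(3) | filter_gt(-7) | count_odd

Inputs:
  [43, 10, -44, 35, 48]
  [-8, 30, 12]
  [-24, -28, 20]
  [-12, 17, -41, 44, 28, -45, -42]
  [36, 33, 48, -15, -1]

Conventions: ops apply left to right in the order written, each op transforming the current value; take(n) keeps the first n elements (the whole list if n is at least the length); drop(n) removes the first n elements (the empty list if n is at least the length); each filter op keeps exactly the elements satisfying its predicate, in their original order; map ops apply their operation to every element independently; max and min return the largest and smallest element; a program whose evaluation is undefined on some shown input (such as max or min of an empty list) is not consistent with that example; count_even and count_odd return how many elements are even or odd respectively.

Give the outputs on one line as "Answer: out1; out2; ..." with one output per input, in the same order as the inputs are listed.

2; 3; 1; 2; 2

Execution, op by op:
  [43, 10, -44, 35, 48] -> [46, 13, -41, 38, 51] -> [46, 13, 38, 51] -> 2
  [-8, 30, 12] -> [-5, 33, 15] -> [-5, 33, 15] -> 3
  [-24, -28, 20] -> [-21, -25, 23] -> [23] -> 1
  [-12, 17, -41, 44, 28, -45, -42] -> [-9, 20, -38, 47, 31, -42, -39] -> [20, 47, 31] -> 2
  [36, 33, 48, -15, -1] -> [39, 36, 51, -12, 2] -> [39, 36, 51, 2] -> 2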